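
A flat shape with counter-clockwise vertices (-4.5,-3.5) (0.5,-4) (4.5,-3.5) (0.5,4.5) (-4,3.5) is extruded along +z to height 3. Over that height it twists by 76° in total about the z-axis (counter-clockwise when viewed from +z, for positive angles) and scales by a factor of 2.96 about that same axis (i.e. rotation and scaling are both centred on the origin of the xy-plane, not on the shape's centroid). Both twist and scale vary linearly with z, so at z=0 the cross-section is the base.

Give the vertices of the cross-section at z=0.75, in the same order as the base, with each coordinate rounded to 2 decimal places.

Cross-section at z=0.75: (-4.64,-7.11) (2.64,-5.39) (8.04,-2.75) (-1.48,6.58) (-7.33,2.99)

t = z/height = 0.75/3 = 0.25
s = 1 + (scale-1)·z/height = 1 + (2.96-1)·0.75/3 = 1.490000
θ = twist·z/height = 76°·0.75/3 = 19.0000° = 0.331613 rad
cos θ = 0.945519, sin θ = 0.325568 (intermediates below are computed at full precision and shown rounded to 5 d.p.)
v1: (-4.5,-3.5) → rotate → (-3.11535,-4.77437) → ×s → (-4.64186,-7.11381) → (-4.64,-7.11)
v2: (0.5,-4) → rotate → (1.77503,-3.61929) → ×s → (2.64480,-5.39274) → (2.64,-5.39)
v3: (4.5,-3.5) → rotate → (5.39432,-1.84426) → ×s → (8.03754,-2.74794) → (8.04,-2.75)
v4: (0.5,4.5) → rotate → (-0.99230,4.41762) → ×s → (-1.47852,6.58225) → (-1.48,6.58)
v5: (-4,3.5) → rotate → (-4.92156,2.00704) → ×s → (-7.33313,2.99049) → (-7.33,2.99)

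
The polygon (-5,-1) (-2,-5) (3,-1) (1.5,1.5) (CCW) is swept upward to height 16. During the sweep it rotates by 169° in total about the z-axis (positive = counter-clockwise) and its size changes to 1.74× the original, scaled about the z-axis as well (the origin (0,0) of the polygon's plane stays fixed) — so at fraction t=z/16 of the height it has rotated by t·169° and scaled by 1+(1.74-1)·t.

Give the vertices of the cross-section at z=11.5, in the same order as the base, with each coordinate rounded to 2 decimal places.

t = z/height = 11.5/16 = 0.71875
s = 1 + (scale-1)·z/height = 1 + (1.74-1)·11.5/16 = 1.531875
θ = twist·z/height = 169°·11.5/16 = 121.4688° = 2.120030 rad
cos θ = -0.522033, sin θ = 0.852925 (intermediates below are computed at full precision and shown rounded to 5 d.p.)
v1: (-5,-1) → rotate → (3.46309,-3.74259) → ×s → (5.30502,-5.73318) → (5.31,-5.73)
v2: (-2,-5) → rotate → (5.30869,0.90432) → ×s → (8.13225,1.38530) → (8.13,1.39)
v3: (3,-1) → rotate → (-0.71318,3.08081) → ×s → (-1.09250,4.71941) → (-1.09,4.72)
v4: (1.5,1.5) → rotate → (-2.06244,0.49634) → ×s → (-3.15940,0.76033) → (-3.16,0.76)

Cross-section at z=11.5: (5.31,-5.73) (8.13,1.39) (-1.09,4.72) (-3.16,0.76)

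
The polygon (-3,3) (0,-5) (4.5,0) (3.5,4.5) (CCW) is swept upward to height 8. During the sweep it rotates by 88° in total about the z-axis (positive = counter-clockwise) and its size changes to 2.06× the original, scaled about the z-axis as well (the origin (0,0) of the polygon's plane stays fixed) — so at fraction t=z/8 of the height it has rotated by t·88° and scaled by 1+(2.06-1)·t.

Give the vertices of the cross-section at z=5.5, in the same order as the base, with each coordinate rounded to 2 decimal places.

Cross-section at z=5.5: (-7.07,-1.96) (7.52,-4.26) (3.83,6.77) (-3.79,9.10)

t = z/height = 5.5/8 = 0.6875
s = 1 + (scale-1)·z/height = 1 + (2.06-1)·5.5/8 = 1.728750
θ = twist·z/height = 88°·5.5/8 = 60.5000° = 1.055924 rad
cos θ = 0.492424, sin θ = 0.870356 (intermediates below are computed at full precision and shown rounded to 5 d.p.)
v1: (-3,3) → rotate → (-4.08834,-1.13380) → ×s → (-7.06771,-1.96005) → (-7.07,-1.96)
v2: (0,-5) → rotate → (4.35178,-2.46212) → ×s → (7.52314,-4.25639) → (7.52,-4.26)
v3: (4.5,0) → rotate → (2.21591,3.91660) → ×s → (3.83075,6.77082) → (3.83,6.77)
v4: (3.5,4.5) → rotate → (-2.19312,5.26215) → ×s → (-3.79135,9.09694) → (-3.79,9.10)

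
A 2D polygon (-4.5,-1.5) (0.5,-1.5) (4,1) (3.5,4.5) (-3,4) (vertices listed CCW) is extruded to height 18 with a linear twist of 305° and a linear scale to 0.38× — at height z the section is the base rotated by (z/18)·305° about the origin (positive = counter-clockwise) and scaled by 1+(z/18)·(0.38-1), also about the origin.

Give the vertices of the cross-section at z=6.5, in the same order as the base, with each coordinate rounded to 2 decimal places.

Cross-section at z=6.5: (2.30,-2.88) (0.96,0.77) (-1.80,2.65) (-4.21,1.35) (-2.11,-3.25)

t = z/height = 6.5/18 = 0.361111
s = 1 + (scale-1)·z/height = 1 + (0.38-1)·6.5/18 = 0.776111
θ = twist·z/height = 305°·6.5/18 = 110.1389° = 1.922286 rad
cos θ = -0.344297, sin θ = 0.938861 (intermediates below are computed at full precision and shown rounded to 5 d.p.)
v1: (-4.5,-1.5) → rotate → (2.95763,-3.70843) → ×s → (2.29545,-2.87815) → (2.30,-2.88)
v2: (0.5,-1.5) → rotate → (1.23614,0.98588) → ×s → (0.95938,0.76515) → (0.96,0.77)
v3: (4,1) → rotate → (-2.31605,3.41115) → ×s → (-1.79751,2.64743) → (-1.80,2.65)
v4: (3.5,4.5) → rotate → (-5.42991,1.73668) → ×s → (-4.21422,1.34785) → (-4.21,1.35)
v5: (-3,4) → rotate → (-2.72255,-4.19377) → ×s → (-2.11300,-3.25483) → (-2.11,-3.25)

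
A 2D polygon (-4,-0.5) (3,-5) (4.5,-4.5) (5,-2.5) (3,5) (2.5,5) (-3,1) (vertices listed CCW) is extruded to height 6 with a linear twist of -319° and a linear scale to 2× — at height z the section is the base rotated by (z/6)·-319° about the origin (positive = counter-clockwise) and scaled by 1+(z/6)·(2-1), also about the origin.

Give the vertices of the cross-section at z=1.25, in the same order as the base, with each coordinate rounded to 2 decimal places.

Cross-section at z=1.25: (-2.48,4.19) (-4.09,-5.74) (-2.81,-7.16) (-0.36,-6.75) (6.99,-0.91) (6.75,-0.36) (-0.34,3.81)

t = z/height = 1.25/6 = 0.208333
s = 1 + (scale-1)·z/height = 1 + (2-1)·1.25/6 = 1.208333
θ = twist·z/height = -319°·1.25/6 = -66.4583° = -1.159917 rad
cos θ = 0.399416, sin θ = -0.916770 (intermediates below are computed at full precision and shown rounded to 5 d.p.)
v1: (-4,-0.5) → rotate → (-2.05605,3.46737) → ×s → (-2.48439,4.18974) → (-2.48,4.19)
v2: (3,-5) → rotate → (-3.38560,-4.74739) → ×s → (-4.09094,-5.73643) → (-4.09,-5.74)
v3: (4.5,-4.5) → rotate → (-2.32809,-5.92284) → ×s → (-2.81311,-7.15676) → (-2.81,-7.16)
v4: (5,-2.5) → rotate → (-0.29485,-5.58239) → ×s → (-0.35627,-6.74539) → (-0.36,-6.75)
v5: (3,5) → rotate → (5.78210,-0.75323) → ×s → (6.98670,-0.91015) → (6.99,-0.91)
v6: (2.5,5) → rotate → (5.58239,-0.29485) → ×s → (6.74539,-0.35627) → (6.75,-0.36)
v7: (-3,1) → rotate → (-0.28148,3.14973) → ×s → (-0.34012,3.80592) → (-0.34,3.81)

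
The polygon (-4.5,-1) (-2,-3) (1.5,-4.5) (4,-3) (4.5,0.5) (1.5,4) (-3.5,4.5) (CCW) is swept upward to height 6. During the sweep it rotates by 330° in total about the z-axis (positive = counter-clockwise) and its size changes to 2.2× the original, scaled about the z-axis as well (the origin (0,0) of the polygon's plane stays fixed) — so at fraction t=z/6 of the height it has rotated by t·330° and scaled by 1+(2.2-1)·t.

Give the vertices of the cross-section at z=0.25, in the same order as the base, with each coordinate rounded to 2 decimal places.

t = z/height = 0.25/6 = 0.0416667
s = 1 + (scale-1)·z/height = 1 + (2.2-1)·0.25/6 = 1.050000
θ = twist·z/height = 330°·0.25/6 = 13.7500° = 0.239983 rad
cos θ = 0.971342, sin θ = 0.237686 (intermediates below are computed at full precision and shown rounded to 5 d.p.)
v1: (-4.5,-1) → rotate → (-4.13335,-2.04093) → ×s → (-4.34002,-2.14298) → (-4.34,-2.14)
v2: (-2,-3) → rotate → (-1.22963,-3.38940) → ×s → (-1.29111,-3.55887) → (-1.29,-3.56)
v3: (1.5,-4.5) → rotate → (2.52660,-4.01451) → ×s → (2.65293,-4.21524) → (2.65,-4.22)
v4: (4,-3) → rotate → (4.59843,-1.96328) → ×s → (4.82835,-2.06145) → (4.83,-2.06)
v5: (4.5,0.5) → rotate → (4.25220,1.55526) → ×s → (4.46481,1.63302) → (4.46,1.63)
v6: (1.5,4) → rotate → (0.50627,4.24190) → ×s → (0.53158,4.45399) → (0.53,4.45)
v7: (-3.5,4.5) → rotate → (-4.46928,3.53914) → ×s → (-4.69275,3.71610) → (-4.69,3.72)

Cross-section at z=0.25: (-4.34,-2.14) (-1.29,-3.56) (2.65,-4.22) (4.83,-2.06) (4.46,1.63) (0.53,4.45) (-4.69,3.72)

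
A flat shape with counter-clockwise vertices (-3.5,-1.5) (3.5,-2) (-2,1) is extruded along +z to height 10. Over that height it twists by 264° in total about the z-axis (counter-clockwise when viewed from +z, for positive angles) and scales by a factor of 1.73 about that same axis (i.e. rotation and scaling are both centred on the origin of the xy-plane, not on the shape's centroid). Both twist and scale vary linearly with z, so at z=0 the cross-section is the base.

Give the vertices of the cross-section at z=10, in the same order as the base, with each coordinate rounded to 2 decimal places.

Cross-section at z=10: (-1.95,6.29) (-4.07,-5.66) (2.08,3.26)

t = z/height = 10/10 = 1
s = 1 + (scale-1)·z/height = 1 + (1.73-1)·10/10 = 1.730000
θ = twist·z/height = 264°·10/10 = 264.0000° = 4.607669 rad
cos θ = -0.104528, sin θ = -0.994522 (intermediates below are computed at full precision and shown rounded to 5 d.p.)
v1: (-3.5,-1.5) → rotate → (-1.12593,3.63762) → ×s → (-1.94786,6.29308) → (-1.95,6.29)
v2: (3.5,-2) → rotate → (-2.35489,-3.27177) → ×s → (-4.07397,-5.66016) → (-4.07,-5.66)
v3: (-2,1) → rotate → (1.20358,1.88452) → ×s → (2.08219,3.26021) → (2.08,3.26)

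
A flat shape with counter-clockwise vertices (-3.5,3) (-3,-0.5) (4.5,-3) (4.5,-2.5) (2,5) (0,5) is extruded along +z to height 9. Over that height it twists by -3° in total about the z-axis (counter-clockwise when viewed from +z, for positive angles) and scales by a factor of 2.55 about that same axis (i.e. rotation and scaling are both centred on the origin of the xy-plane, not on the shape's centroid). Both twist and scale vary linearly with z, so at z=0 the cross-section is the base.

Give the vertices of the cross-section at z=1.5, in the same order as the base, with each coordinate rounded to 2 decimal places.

Cross-section at z=1.5: (-4.37,3.81) (-3.78,-0.60) (5.63,-3.82) (5.63,-3.20) (2.57,6.27) (0.05,6.29)

t = z/height = 1.5/9 = 0.166667
s = 1 + (scale-1)·z/height = 1 + (2.55-1)·1.5/9 = 1.258333
θ = twist·z/height = -3°·1.5/9 = -0.5000° = -0.008727 rad
cos θ = 0.999962, sin θ = -0.008727 (intermediates below are computed at full precision and shown rounded to 5 d.p.)
v1: (-3.5,3) → rotate → (-3.47369,3.03043) → ×s → (-4.37106,3.81329) → (-4.37,3.81)
v2: (-3,-0.5) → rotate → (-3.00425,-0.47380) → ×s → (-3.78035,-0.59620) → (-3.78,-0.60)
v3: (4.5,-3) → rotate → (4.47365,-3.03916) → ×s → (5.62934,-3.82427) → (5.63,-3.82)
v4: (4.5,-2.5) → rotate → (4.47801,-2.53917) → ×s → (5.63483,-3.19513) → (5.63,-3.20)
v5: (2,5) → rotate → (2.04356,4.98236) → ×s → (2.57148,6.26947) → (2.57,6.27)
v6: (0,5) → rotate → (0.04363,4.99981) → ×s → (0.05490,6.29143) → (0.05,6.29)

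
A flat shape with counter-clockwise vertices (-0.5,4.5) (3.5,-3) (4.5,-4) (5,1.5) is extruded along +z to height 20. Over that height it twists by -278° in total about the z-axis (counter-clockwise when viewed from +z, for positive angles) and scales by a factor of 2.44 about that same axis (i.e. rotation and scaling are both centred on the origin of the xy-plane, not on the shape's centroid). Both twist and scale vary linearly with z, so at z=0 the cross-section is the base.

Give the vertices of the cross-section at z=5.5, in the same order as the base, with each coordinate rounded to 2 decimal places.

t = z/height = 5.5/20 = 0.275
s = 1 + (scale-1)·z/height = 1 + (2.44-1)·5.5/20 = 1.396000
θ = twist·z/height = -278°·5.5/20 = -76.4500° = -1.334304 rad
cos θ = 0.234294, sin θ = -0.972166 (intermediates below are computed at full precision and shown rounded to 5 d.p.)
v1: (-0.5,4.5) → rotate → (4.25760,1.54041) → ×s → (5.94361,2.15041) → (5.94,2.15)
v2: (3.5,-3) → rotate → (-2.09647,-4.10546) → ×s → (-2.92667,-5.73122) → (-2.93,-5.73)
v3: (4.5,-4) → rotate → (-2.83434,-5.31192) → ×s → (-3.95674,-7.41544) → (-3.96,-7.42)
v4: (5,1.5) → rotate → (2.62972,-4.50939) → ×s → (3.67109,-6.29511) → (3.67,-6.30)

Cross-section at z=5.5: (5.94,2.15) (-2.93,-5.73) (-3.96,-7.42) (3.67,-6.30)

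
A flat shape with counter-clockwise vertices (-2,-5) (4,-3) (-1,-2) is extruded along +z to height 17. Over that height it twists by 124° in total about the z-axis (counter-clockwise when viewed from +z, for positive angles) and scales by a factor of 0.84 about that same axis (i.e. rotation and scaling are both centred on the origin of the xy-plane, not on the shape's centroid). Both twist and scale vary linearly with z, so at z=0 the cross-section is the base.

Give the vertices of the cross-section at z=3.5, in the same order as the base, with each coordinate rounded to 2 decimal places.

t = z/height = 3.5/17 = 0.205882
s = 1 + (scale-1)·z/height = 1 + (0.84-1)·3.5/17 = 0.967059
θ = twist·z/height = 124°·3.5/17 = 25.5294° = 0.445572 rad
cos θ = 0.902364, sin θ = 0.430974 (intermediates below are computed at full precision and shown rounded to 5 d.p.)
v1: (-2,-5) → rotate → (0.35014,-5.37377) → ×s → (0.33861,-5.19675) → (0.34,-5.20)
v2: (4,-3) → rotate → (4.90238,-0.98320) → ×s → (4.74089,-0.95081) → (4.74,-0.95)
v3: (-1,-2) → rotate → (-0.04042,-2.23570) → ×s → (-0.03908,-2.16206) → (-0.04,-2.16)

Cross-section at z=3.5: (0.34,-5.20) (4.74,-0.95) (-0.04,-2.16)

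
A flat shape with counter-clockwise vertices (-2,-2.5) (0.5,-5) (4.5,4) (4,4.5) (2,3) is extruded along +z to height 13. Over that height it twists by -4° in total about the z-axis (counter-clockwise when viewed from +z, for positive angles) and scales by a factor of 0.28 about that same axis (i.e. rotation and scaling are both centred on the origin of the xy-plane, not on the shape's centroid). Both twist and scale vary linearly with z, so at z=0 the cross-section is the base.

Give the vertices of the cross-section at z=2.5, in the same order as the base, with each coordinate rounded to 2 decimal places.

t = z/height = 2.5/13 = 0.192308
s = 1 + (scale-1)·z/height = 1 + (0.28-1)·2.5/13 = 0.861538
θ = twist·z/height = -4°·2.5/13 = -0.7692° = -0.013426 rad
cos θ = 0.999910, sin θ = -0.013425 (intermediates below are computed at full precision and shown rounded to 5 d.p.)
v1: (-2,-2.5) → rotate → (-2.03338,-2.47292) → ×s → (-1.75184,-2.13052) → (-1.75,-2.13)
v2: (0.5,-5) → rotate → (0.43283,-5.00626) → ×s → (0.37290,-4.31309) → (0.37,-4.31)
v3: (4.5,4) → rotate → (4.55330,3.93923) → ×s → (3.92284,3.39379) → (3.92,3.39)
v4: (4,4.5) → rotate → (4.06005,4.44589) → ×s → (3.49789,3.83031) → (3.50,3.83)
v5: (2,3) → rotate → (2.04010,2.97288) → ×s → (1.75762,2.56125) → (1.76,2.56)

Cross-section at z=2.5: (-1.75,-2.13) (0.37,-4.31) (3.92,3.39) (3.50,3.83) (1.76,2.56)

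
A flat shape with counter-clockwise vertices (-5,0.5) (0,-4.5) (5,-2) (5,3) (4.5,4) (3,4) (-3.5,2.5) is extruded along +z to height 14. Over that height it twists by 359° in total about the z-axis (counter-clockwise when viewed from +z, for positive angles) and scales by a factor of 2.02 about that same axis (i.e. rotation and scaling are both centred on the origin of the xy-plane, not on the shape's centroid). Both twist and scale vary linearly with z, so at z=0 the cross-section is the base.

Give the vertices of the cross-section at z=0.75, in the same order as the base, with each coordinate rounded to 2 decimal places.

Cross-section at z=0.75: (-5.15,-1.24) (1.56,-4.48) (5.67,-0.25) (3.94,4.72) (3.09,5.55) (1.60,5.03) (-4.35,1.27)

t = z/height = 0.75/14 = 0.0535714
s = 1 + (scale-1)·z/height = 1 + (2.02-1)·0.75/14 = 1.054643
θ = twist·z/height = 359°·0.75/14 = 19.2321° = 0.335664 rad
cos θ = 0.944192, sin θ = 0.329396 (intermediates below are computed at full precision and shown rounded to 5 d.p.)
v1: (-5,0.5) → rotate → (-4.88566,-1.17489) → ×s → (-5.15262,-1.23909) → (-5.15,-1.24)
v2: (0,-4.5) → rotate → (1.48228,-4.24886) → ×s → (1.56328,-4.48103) → (1.56,-4.48)
v3: (5,-2) → rotate → (5.37975,-0.24140) → ×s → (5.67372,-0.25459) → (5.67,-0.25)
v4: (5,3) → rotate → (3.73277,4.47956) → ×s → (3.93674,4.72433) → (3.94,4.72)
v5: (4.5,4) → rotate → (2.93128,5.25905) → ×s → (3.09145,5.54642) → (3.09,5.55)
v6: (3,4) → rotate → (1.51499,4.76496) → ×s → (1.59777,5.02533) → (1.60,5.03)
v7: (-3.5,2.5) → rotate → (-4.12816,1.20759) → ×s → (-4.35374,1.27358) → (-4.35,1.27)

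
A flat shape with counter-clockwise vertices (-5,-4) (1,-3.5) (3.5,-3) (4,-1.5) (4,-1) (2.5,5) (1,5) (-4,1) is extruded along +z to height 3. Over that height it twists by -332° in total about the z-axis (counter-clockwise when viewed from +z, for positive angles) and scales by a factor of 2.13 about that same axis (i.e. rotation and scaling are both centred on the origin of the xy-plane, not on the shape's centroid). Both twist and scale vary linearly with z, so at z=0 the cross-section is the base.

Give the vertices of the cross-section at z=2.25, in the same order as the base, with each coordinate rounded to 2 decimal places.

Cross-section at z=2.25: (10.21,-5.98) (5.37,4.04) (2.86,8.02) (-0.06,7.89) (-0.92,7.56) (-10.28,1.00) (-9.29,-1.59) (0.92,-7.56)

t = z/height = 2.25/3 = 0.75
s = 1 + (scale-1)·z/height = 1 + (2.13-1)·2.25/3 = 1.847500
θ = twist·z/height = -332°·2.25/3 = -249.0000° = -4.345870 rad
cos θ = -0.358368, sin θ = 0.933580 (intermediates below are computed at full precision and shown rounded to 5 d.p.)
v1: (-5,-4) → rotate → (5.52616,-3.23443) → ×s → (10.20958,-5.97561) → (10.21,-5.98)
v2: (1,-3.5) → rotate → (2.90916,2.18787) → ×s → (5.37468,4.04209) → (5.37,4.04)
v3: (3.5,-3) → rotate → (1.54645,4.34264) → ×s → (2.85707,8.02302) → (2.86,8.02)
v4: (4,-1.5) → rotate → (-0.03310,4.27187) → ×s → (-0.06115,7.89229) → (-0.06,7.89)
v5: (4,-1) → rotate → (-0.49989,4.09269) → ×s → (-0.92355,7.56124) → (-0.92,7.56)
v6: (2.5,5) → rotate → (-5.56382,0.54211) → ×s → (-10.27916,1.00155) → (-10.28,1.00)
v7: (1,5) → rotate → (-5.02627,-0.85826) → ×s → (-9.28603,-1.58563) → (-9.29,-1.59)
v8: (-4,1) → rotate → (0.49989,-4.09269) → ×s → (0.92355,-7.56124) → (0.92,-7.56)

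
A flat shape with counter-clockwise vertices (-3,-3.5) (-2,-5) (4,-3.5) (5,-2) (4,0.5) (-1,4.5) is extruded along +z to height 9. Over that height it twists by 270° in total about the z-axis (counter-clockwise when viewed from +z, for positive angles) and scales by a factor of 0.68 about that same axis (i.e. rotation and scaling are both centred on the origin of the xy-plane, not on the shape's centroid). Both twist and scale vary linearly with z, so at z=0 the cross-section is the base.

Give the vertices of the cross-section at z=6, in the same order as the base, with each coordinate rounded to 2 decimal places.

Cross-section at z=6: (2.36,2.75) (1.57,3.93) (-3.15,2.75) (-3.93,1.57) (-3.15,-0.39) (0.79,-3.54)

t = z/height = 6/9 = 0.666667
s = 1 + (scale-1)·z/height = 1 + (0.68-1)·6/9 = 0.786667
θ = twist·z/height = 270°·6/9 = 180.0000° = 3.141593 rad
cos θ = -1.000000, sin θ = 0.000000 (intermediates below are computed at full precision and shown rounded to 5 d.p.)
v1: (-3,-3.5) → rotate → (3.00000,3.50000) → ×s → (2.36000,2.75333) → (2.36,2.75)
v2: (-2,-5) → rotate → (2.00000,5.00000) → ×s → (1.57333,3.93333) → (1.57,3.93)
v3: (4,-3.5) → rotate → (-4.00000,3.50000) → ×s → (-3.14667,2.75333) → (-3.15,2.75)
v4: (5,-2) → rotate → (-5.00000,2.00000) → ×s → (-3.93333,1.57333) → (-3.93,1.57)
v5: (4,0.5) → rotate → (-4.00000,-0.50000) → ×s → (-3.14667,-0.39333) → (-3.15,-0.39)
v6: (-1,4.5) → rotate → (1.00000,-4.50000) → ×s → (0.78667,-3.54000) → (0.79,-3.54)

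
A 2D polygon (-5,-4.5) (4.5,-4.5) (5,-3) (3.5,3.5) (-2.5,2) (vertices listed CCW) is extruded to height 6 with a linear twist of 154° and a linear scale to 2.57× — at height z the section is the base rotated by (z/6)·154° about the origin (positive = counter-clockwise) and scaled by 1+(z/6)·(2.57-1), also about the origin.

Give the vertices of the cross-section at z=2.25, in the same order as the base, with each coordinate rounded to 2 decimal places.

t = z/height = 2.25/6 = 0.375
s = 1 + (scale-1)·z/height = 1 + (2.57-1)·2.25/6 = 1.588750
θ = twist·z/height = 154°·2.25/6 = 57.7500° = 1.007928 rad
cos θ = 0.533615, sin θ = 0.845728 (intermediates below are computed at full precision and shown rounded to 5 d.p.)
v1: (-5,-4.5) → rotate → (1.13770,-6.62990) → ×s → (1.80753,-10.53326) → (1.81,-10.53)
v2: (4.5,-4.5) → rotate → (6.20704,1.40451) → ×s → (9.86144,2.23142) → (9.86,2.23)
v3: (5,-3) → rotate → (5.20526,2.62780) → ×s → (8.26985,4.17491) → (8.27,4.17)
v4: (3.5,3.5) → rotate → (-1.09240,4.82770) → ×s → (-1.73555,7.67001) → (-1.74,7.67)
v5: (-2.5,2) → rotate → (-3.02549,-1.04709) → ×s → (-4.80675,-1.66357) → (-4.81,-1.66)

Cross-section at z=2.25: (1.81,-10.53) (9.86,2.23) (8.27,4.17) (-1.74,7.67) (-4.81,-1.66)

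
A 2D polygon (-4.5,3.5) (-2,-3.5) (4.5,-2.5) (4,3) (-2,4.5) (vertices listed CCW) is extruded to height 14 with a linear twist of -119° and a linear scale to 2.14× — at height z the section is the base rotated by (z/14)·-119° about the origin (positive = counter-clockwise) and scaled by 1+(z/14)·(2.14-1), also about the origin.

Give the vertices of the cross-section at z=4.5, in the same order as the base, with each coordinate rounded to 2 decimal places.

t = z/height = 4.5/14 = 0.321429
s = 1 + (scale-1)·z/height = 1 + (2.14-1)·4.5/14 = 1.366429
θ = twist·z/height = -119°·4.5/14 = -38.2500° = -0.667588 rad
cos θ = 0.785317, sin θ = -0.619094 (intermediates below are computed at full precision and shown rounded to 5 d.p.)
v1: (-4.5,3.5) → rotate → (-1.36710,5.53453) → ×s → (-1.86804,7.56254) → (-1.87,7.56)
v2: (-2,-3.5) → rotate → (-3.73746,-1.51042) → ×s → (-5.10698,-2.06388) → (-5.11,-2.06)
v3: (4.5,-2.5) → rotate → (1.98619,-4.74922) → ×s → (2.71399,-6.48946) → (2.71,-6.49)
v4: (4,3) → rotate → (4.99855,-0.12043) → ×s → (6.83016,-0.16455) → (6.83,-0.16)
v5: (-2,4.5) → rotate → (1.21529,4.77211) → ×s → (1.66061,6.52075) → (1.66,6.52)

Cross-section at z=4.5: (-1.87,7.56) (-5.11,-2.06) (2.71,-6.49) (6.83,-0.16) (1.66,6.52)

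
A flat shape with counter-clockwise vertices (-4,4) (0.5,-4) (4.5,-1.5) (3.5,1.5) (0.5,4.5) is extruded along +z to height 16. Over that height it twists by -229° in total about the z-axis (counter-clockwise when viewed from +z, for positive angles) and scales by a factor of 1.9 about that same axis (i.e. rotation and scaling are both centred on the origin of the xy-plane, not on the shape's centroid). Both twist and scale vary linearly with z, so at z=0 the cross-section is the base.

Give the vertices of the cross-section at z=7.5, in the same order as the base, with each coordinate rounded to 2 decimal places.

t = z/height = 7.5/16 = 0.46875
s = 1 + (scale-1)·z/height = 1 + (1.9-1)·7.5/16 = 1.421875
θ = twist·z/height = -229°·7.5/16 = -107.3438° = -1.873502 rad
cos θ = -0.298104, sin θ = -0.954533 (intermediates below are computed at full precision and shown rounded to 5 d.p.)
v1: (-4,4) → rotate → (5.01055,2.62572) → ×s → (7.12437,3.73344) → (7.12,3.73)
v2: (0.5,-4) → rotate → (-3.96719,0.71515) → ×s → (-5.64084,1.01685) → (-5.64,1.02)
v3: (4.5,-1.5) → rotate → (-2.77327,-3.84824) → ×s → (-3.94324,-5.47172) → (-3.94,-5.47)
v4: (3.5,1.5) → rotate → (0.38844,-3.78802) → ×s → (0.55231,-5.38609) → (0.55,-5.39)
v5: (0.5,4.5) → rotate → (4.14635,-1.81873) → ×s → (5.89559,-2.58601) → (5.90,-2.59)

Cross-section at z=7.5: (7.12,3.73) (-5.64,1.02) (-3.94,-5.47) (0.55,-5.39) (5.90,-2.59)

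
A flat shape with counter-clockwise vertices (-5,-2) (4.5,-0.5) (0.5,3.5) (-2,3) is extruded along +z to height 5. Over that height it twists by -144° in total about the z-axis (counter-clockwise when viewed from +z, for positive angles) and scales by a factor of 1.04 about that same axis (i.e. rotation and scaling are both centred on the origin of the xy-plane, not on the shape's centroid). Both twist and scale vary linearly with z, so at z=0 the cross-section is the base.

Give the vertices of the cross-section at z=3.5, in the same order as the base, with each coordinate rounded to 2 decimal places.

Cross-section at z=3.5: (-1.06,5.43) (-1.37,-4.45) (3.44,-1.18) (3.41,1.44)

t = z/height = 3.5/5 = 0.7
s = 1 + (scale-1)·z/height = 1 + (1.04-1)·3.5/5 = 1.028000
θ = twist·z/height = -144°·3.5/5 = -100.8000° = -1.759292 rad
cos θ = -0.187381, sin θ = -0.982287 (intermediates below are computed at full precision and shown rounded to 5 d.p.)
v1: (-5,-2) → rotate → (-1.02767,5.28620) → ×s → (-1.05644,5.43421) → (-1.06,5.43)
v2: (4.5,-0.5) → rotate → (-1.33436,-4.32660) → ×s → (-1.37172,-4.44775) → (-1.37,-4.45)
v3: (0.5,3.5) → rotate → (3.34431,-1.14698) → ×s → (3.43796,-1.17909) → (3.44,-1.18)
v4: (-2,3) → rotate → (3.32162,1.40243) → ×s → (3.41463,1.44170) → (3.41,1.44)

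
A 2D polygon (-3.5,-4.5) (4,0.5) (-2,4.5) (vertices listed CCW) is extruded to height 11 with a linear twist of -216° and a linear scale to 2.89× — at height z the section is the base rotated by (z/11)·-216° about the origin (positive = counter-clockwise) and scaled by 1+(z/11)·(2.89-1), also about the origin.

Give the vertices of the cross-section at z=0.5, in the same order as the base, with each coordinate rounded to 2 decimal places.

t = z/height = 0.5/11 = 0.0454545
s = 1 + (scale-1)·z/height = 1 + (2.89-1)·0.5/11 = 1.085909
θ = twist·z/height = -216°·0.5/11 = -9.8182° = -0.171360 rad
cos θ = 0.985354, sin θ = -0.170522 (intermediates below are computed at full precision and shown rounded to 5 d.p.)
v1: (-3.5,-4.5) → rotate → (-4.21609,-3.83726) → ×s → (-4.57829,-4.16692) → (-4.58,-4.17)
v2: (4,0.5) → rotate → (4.02668,-0.18941) → ×s → (4.37260,-0.20568) → (4.37,-0.21)
v3: (-2,4.5) → rotate → (-1.20336,4.77514) → ×s → (-1.30674,5.18536) → (-1.31,5.19)

Cross-section at z=0.5: (-4.58,-4.17) (4.37,-0.21) (-1.31,5.19)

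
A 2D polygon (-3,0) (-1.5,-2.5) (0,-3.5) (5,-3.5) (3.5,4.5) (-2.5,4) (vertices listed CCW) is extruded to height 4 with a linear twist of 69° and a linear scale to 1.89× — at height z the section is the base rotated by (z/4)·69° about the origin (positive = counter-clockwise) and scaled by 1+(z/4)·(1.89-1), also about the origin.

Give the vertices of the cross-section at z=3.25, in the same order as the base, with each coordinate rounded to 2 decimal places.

t = z/height = 3.25/4 = 0.8125
s = 1 + (scale-1)·z/height = 1 + (1.89-1)·3.25/4 = 1.723125
θ = twist·z/height = 69°·3.25/4 = 56.0625° = 0.978475 rad
cos θ = 0.558288, sin θ = 0.829647 (intermediates below are computed at full precision and shown rounded to 5 d.p.)
v1: (-3,0) → rotate → (-1.67486,-2.48894) → ×s → (-2.88600,-4.28876) → (-2.89,-4.29)
v2: (-1.5,-2.5) → rotate → (1.23669,-2.64019) → ×s → (2.13096,-4.54938) → (2.13,-4.55)
v3: (0,-3.5) → rotate → (2.90376,-1.95401) → ×s → (5.00355,-3.36700) → (5.00,-3.37)
v4: (5,-3.5) → rotate → (5.69521,2.19423) → ×s → (9.81355,3.78093) → (9.81,3.78)
v5: (3.5,4.5) → rotate → (-1.77940,5.41606) → ×s → (-3.06613,9.33255) → (-3.07,9.33)
v6: (-2.5,4) → rotate → (-4.71431,0.15904) → ×s → (-8.12334,0.27404) → (-8.12,0.27)

Cross-section at z=3.25: (-2.89,-4.29) (2.13,-4.55) (5.00,-3.37) (9.81,3.78) (-3.07,9.33) (-8.12,0.27)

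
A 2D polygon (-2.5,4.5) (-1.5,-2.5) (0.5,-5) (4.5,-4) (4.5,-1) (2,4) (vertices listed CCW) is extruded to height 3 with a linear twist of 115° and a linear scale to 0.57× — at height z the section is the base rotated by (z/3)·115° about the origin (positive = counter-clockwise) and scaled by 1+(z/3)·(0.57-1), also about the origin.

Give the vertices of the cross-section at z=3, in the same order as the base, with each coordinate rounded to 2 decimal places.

t = z/height = 3/3 = 1
s = 1 + (scale-1)·z/height = 1 + (0.57-1)·3/3 = 0.570000
θ = twist·z/height = 115°·3/3 = 115.0000° = 2.007129 rad
cos θ = -0.422618, sin θ = 0.906308 (intermediates below are computed at full precision and shown rounded to 5 d.p.)
v1: (-2.5,4.5) → rotate → (-3.02184,-4.16755) → ×s → (-1.72245,-2.37550) → (-1.72,-2.38)
v2: (-1.5,-2.5) → rotate → (2.89970,-0.30292) → ×s → (1.65283,-0.17266) → (1.65,-0.17)
v3: (0.5,-5) → rotate → (4.32023,2.56625) → ×s → (2.46253,1.46276) → (2.46,1.46)
v4: (4.5,-4) → rotate → (1.72345,5.76886) → ×s → (0.98237,3.28825) → (0.98,3.29)
v5: (4.5,-1) → rotate → (-0.99547,4.50100) → ×s → (-0.56742,2.56557) → (-0.57,2.57)
v6: (2,4) → rotate → (-4.47047,0.12214) → ×s → (-2.54817,0.06962) → (-2.55,0.07)

Cross-section at z=3: (-1.72,-2.38) (1.65,-0.17) (2.46,1.46) (0.98,3.29) (-0.57,2.57) (-2.55,0.07)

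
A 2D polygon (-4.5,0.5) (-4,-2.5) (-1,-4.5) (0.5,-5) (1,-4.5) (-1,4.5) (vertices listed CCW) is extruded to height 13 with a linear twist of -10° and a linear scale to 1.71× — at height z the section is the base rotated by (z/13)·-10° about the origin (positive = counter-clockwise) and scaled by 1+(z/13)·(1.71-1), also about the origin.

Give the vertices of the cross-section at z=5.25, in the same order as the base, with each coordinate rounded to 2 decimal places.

t = z/height = 5.25/13 = 0.403846
s = 1 + (scale-1)·z/height = 1 + (1.71-1)·5.25/13 = 1.286731
θ = twist·z/height = -10°·5.25/13 = -4.0385° = -0.070484 rad
cos θ = 0.997517, sin θ = -0.070426 (intermediates below are computed at full precision and shown rounded to 5 d.p.)
v1: (-4.5,0.5) → rotate → (-4.45361,0.81568) → ×s → (-5.73060,1.04956) → (-5.73,1.05)
v2: (-4,-2.5) → rotate → (-4.16613,-2.21209) → ×s → (-5.36069,-2.84636) → (-5.36,-2.85)
v3: (-1,-4.5) → rotate → (-1.31443,-4.41840) → ×s → (-1.69132,-5.68529) → (-1.69,-5.69)
v4: (0.5,-5) → rotate → (0.14663,-5.02280) → ×s → (0.18867,-6.46299) → (0.19,-6.46)
v5: (1,-4.5) → rotate → (0.68060,-4.55925) → ×s → (0.87575,-5.86653) → (0.88,-5.87)
v6: (-1,4.5) → rotate → (-0.68060,4.55925) → ×s → (-0.87575,5.86653) → (-0.88,5.87)

Cross-section at z=5.25: (-5.73,1.05) (-5.36,-2.85) (-1.69,-5.69) (0.19,-6.46) (0.88,-5.87) (-0.88,5.87)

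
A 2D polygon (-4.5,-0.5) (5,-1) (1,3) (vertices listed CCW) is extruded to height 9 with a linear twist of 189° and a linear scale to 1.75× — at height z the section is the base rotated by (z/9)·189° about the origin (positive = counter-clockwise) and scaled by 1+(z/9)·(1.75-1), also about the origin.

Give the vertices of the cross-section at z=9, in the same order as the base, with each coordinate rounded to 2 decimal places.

t = z/height = 9/9 = 1
s = 1 + (scale-1)·z/height = 1 + (1.75-1)·9/9 = 1.750000
θ = twist·z/height = 189°·9/9 = 189.0000° = 3.298672 rad
cos θ = -0.987688, sin θ = -0.156434 (intermediates below are computed at full precision and shown rounded to 5 d.p.)
v1: (-4.5,-0.5) → rotate → (4.36638,1.19780) → ×s → (7.64117,2.09615) → (7.64,2.10)
v2: (5,-1) → rotate → (-5.09488,0.20552) → ×s → (-8.91603,0.35965) → (-8.92,0.36)
v3: (1,3) → rotate → (-0.51838,-3.11950) → ×s → (-0.90717,-5.45912) → (-0.91,-5.46)

Cross-section at z=9: (7.64,2.10) (-8.92,0.36) (-0.91,-5.46)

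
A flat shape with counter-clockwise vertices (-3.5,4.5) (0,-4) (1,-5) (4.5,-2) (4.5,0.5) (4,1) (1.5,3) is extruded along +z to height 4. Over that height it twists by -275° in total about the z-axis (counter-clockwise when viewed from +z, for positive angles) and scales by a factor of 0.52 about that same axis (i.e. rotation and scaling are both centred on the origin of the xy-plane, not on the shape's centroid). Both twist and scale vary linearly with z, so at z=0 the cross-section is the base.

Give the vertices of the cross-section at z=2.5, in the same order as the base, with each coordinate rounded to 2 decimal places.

Cross-section at z=2.5: (2.87,-2.77) (-0.40,2.77) (-1.19,3.37) (-3.32,0.94) (-3.07,-0.79) (-2.67,-1.09) (-0.74,-2.23)

t = z/height = 2.5/4 = 0.625
s = 1 + (scale-1)·z/height = 1 + (0.52-1)·2.5/4 = 0.700000
θ = twist·z/height = -275°·2.5/4 = -171.8750° = -2.999785 rad
cos θ = -0.989962, sin θ = -0.141333 (intermediates below are computed at full precision and shown rounded to 5 d.p.)
v1: (-3.5,4.5) → rotate → (4.10087,-3.96016) → ×s → (2.87061,-2.77211) → (2.87,-2.77)
v2: (0,-4) → rotate → (-0.56533,3.95985) → ×s → (-0.39573,2.77189) → (-0.40,2.77)
v3: (1,-5) → rotate → (-1.69663,4.80848) → ×s → (-1.18764,3.36593) → (-1.19,3.37)
v4: (4.5,-2) → rotate → (-4.73750,1.34392) → ×s → (-3.31625,0.94075) → (-3.32,0.94)
v5: (4.5,0.5) → rotate → (-4.38416,-1.13098) → ×s → (-3.06891,-0.79169) → (-3.07,-0.79)
v6: (4,1) → rotate → (-3.81852,-1.55529) → ×s → (-2.67296,-1.08871) → (-2.67,-1.09)
v7: (1.5,3) → rotate → (-1.06094,-3.18189) → ×s → (-0.74266,-2.22732) → (-0.74,-2.23)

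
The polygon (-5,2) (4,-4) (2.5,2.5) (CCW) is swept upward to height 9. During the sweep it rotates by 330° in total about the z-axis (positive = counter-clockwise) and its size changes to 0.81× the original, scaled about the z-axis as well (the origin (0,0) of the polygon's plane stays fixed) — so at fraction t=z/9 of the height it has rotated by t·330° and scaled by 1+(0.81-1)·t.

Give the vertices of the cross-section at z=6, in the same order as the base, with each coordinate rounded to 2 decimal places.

t = z/height = 6/9 = 0.666667
s = 1 + (scale-1)·z/height = 1 + (0.81-1)·6/9 = 0.873333
θ = twist·z/height = 330°·6/9 = 220.0000° = 3.839724 rad
cos θ = -0.766044, sin θ = -0.642788 (intermediates below are computed at full precision and shown rounded to 5 d.p.)
v1: (-5,2) → rotate → (5.11580,1.68185) → ×s → (4.46780,1.46881) → (4.47,1.47)
v2: (4,-4) → rotate → (-5.63533,0.49303) → ×s → (-4.92152,0.43058) → (-4.92,0.43)
v3: (2.5,2.5) → rotate → (-0.30814,-3.52208) → ×s → (-0.26911,-3.07595) → (-0.27,-3.08)

Cross-section at z=6: (4.47,1.47) (-4.92,0.43) (-0.27,-3.08)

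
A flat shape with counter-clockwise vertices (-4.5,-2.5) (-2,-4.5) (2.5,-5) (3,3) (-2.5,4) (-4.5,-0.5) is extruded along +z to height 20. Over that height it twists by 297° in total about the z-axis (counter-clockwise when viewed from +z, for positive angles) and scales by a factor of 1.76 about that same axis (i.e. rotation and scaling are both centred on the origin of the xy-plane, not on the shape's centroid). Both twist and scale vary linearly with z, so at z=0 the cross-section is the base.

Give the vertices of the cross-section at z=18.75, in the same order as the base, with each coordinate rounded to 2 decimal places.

Cross-section at z=18.75: (-5.37,6.99) (-8.13,2.26) (-7.84,-5.49) (5.84,-4.33) (6.15,5.24) (-1.98,7.50)

t = z/height = 18.75/20 = 0.9375
s = 1 + (scale-1)·z/height = 1 + (1.76-1)·18.75/20 = 1.712500
θ = twist·z/height = 297°·18.75/20 = 278.4375° = 4.859651 rad
cos θ = 0.146730, sin θ = -0.989177 (intermediates below are computed at full precision and shown rounded to 5 d.p.)
v1: (-4.5,-2.5) → rotate → (-3.13323,4.08447) → ×s → (-5.36565,6.99465) → (-5.37,6.99)
v2: (-2,-4.5) → rotate → (-4.74476,1.31807) → ×s → (-8.12539,2.25719) → (-8.13,2.26)
v3: (2.5,-5) → rotate → (-4.57906,-3.20659) → ×s → (-7.84163,-5.49129) → (-7.84,-5.49)
v4: (3,3) → rotate → (3.40772,-2.52734) → ×s → (5.83572,-4.32807) → (5.84,-4.33)
v5: (-2.5,4) → rotate → (3.58988,3.05986) → ×s → (6.14767,5.24002) → (6.15,5.24)
v6: (-4.5,-0.5) → rotate → (-1.15488,4.37793) → ×s → (-1.97772,7.49720) → (-1.98,7.50)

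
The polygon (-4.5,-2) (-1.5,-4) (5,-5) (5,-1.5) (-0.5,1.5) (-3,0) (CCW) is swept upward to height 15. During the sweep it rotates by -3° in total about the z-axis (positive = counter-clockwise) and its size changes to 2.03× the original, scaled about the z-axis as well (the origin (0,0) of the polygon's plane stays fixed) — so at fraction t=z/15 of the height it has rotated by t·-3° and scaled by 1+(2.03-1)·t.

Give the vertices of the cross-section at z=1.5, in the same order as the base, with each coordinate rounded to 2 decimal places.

t = z/height = 1.5/15 = 0.1
s = 1 + (scale-1)·z/height = 1 + (2.03-1)·1.5/15 = 1.103000
θ = twist·z/height = -3°·1.5/15 = -0.3000° = -0.005236 rad
cos θ = 0.999986, sin θ = -0.005236 (intermediates below are computed at full precision and shown rounded to 5 d.p.)
v1: (-4.5,-2) → rotate → (-4.51041,-1.97641) → ×s → (-4.97498,-2.17998) → (-4.97,-2.18)
v2: (-1.5,-4) → rotate → (-1.52092,-3.99209) → ×s → (-1.67758,-4.40328) → (-1.68,-4.40)
v3: (5,-5) → rotate → (4.97375,-5.02611) → ×s → (5.48605,-5.54380) → (5.49,-5.54)
v4: (5,-1.5) → rotate → (4.99208,-1.52616) → ×s → (5.50626,-1.68335) → (5.51,-1.68)
v5: (-0.5,1.5) → rotate → (-0.49214,1.50260) → ×s → (-0.54283,1.65736) → (-0.54,1.66)
v6: (-3,0) → rotate → (-2.99996,0.01571) → ×s → (-3.30895,0.01733) → (-3.31,0.02)

Cross-section at z=1.5: (-4.97,-2.18) (-1.68,-4.40) (5.49,-5.54) (5.51,-1.68) (-0.54,1.66) (-3.31,0.02)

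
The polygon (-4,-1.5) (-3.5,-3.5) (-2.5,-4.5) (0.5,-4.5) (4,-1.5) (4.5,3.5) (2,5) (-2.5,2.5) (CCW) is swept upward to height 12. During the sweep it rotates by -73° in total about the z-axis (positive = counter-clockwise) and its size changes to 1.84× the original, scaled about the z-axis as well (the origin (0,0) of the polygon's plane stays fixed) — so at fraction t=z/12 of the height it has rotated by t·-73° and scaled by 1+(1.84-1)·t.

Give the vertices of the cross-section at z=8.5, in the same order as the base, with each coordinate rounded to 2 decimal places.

Cross-section at z=8.5: (-5.83,3.52) (-7.84,0.92) (-8.10,-1.32) (-5.14,-5.07) (2.08,-6.49) (8.83,-2.17) (8.24,2.44) (0.66,5.60)

t = z/height = 8.5/12 = 0.708333
s = 1 + (scale-1)·z/height = 1 + (1.84-1)·8.5/12 = 1.595000
θ = twist·z/height = -73°·8.5/12 = -51.7083° = -0.902481 rad
cos θ = 0.619665, sin θ = -0.784867 (intermediates below are computed at full precision and shown rounded to 5 d.p.)
v1: (-4,-1.5) → rotate → (-3.65596,2.20997) → ×s → (-5.83126,3.52490) → (-5.83,3.52)
v2: (-3.5,-3.5) → rotate → (-4.91586,0.57821) → ×s → (-7.84080,0.92224) → (-7.84,0.92)
v3: (-2.5,-4.5) → rotate → (-5.08106,-0.82633) → ×s → (-8.10429,-1.31799) → (-8.10,-1.32)
v4: (0.5,-4.5) → rotate → (-3.22207,-3.18093) → ×s → (-5.13920,-5.07358) → (-5.14,-5.07)
v5: (4,-1.5) → rotate → (1.30136,-4.06896) → ×s → (2.07567,-6.49000) → (2.08,-6.49)
v6: (4.5,3.5) → rotate → (5.53552,-1.36307) → ×s → (8.82916,-2.17410) → (8.83,-2.17)
v7: (2,5) → rotate → (5.16366,1.52859) → ×s → (8.23604,2.43810) → (8.24,2.44)
v8: (-2.5,2.5) → rotate → (0.41300,3.51133) → ×s → (0.65874,5.60057) → (0.66,5.60)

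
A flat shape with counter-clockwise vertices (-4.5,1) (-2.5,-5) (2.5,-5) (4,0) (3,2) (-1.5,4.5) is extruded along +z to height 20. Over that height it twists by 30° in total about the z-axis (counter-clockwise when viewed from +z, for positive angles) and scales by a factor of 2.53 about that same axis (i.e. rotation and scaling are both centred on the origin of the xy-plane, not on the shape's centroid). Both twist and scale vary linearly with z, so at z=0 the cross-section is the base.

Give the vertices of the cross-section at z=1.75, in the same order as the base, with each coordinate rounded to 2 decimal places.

t = z/height = 1.75/20 = 0.0875
s = 1 + (scale-1)·z/height = 1 + (2.53-1)·1.75/20 = 1.133875
θ = twist·z/height = 30°·1.75/20 = 2.6250° = 0.045815 rad
cos θ = 0.998951, sin θ = 0.045799 (intermediates below are computed at full precision and shown rounded to 5 d.p.)
v1: (-4.5,1) → rotate → (-4.54108,0.79286) → ×s → (-5.14901,0.89900) → (-5.15,0.90)
v2: (-2.5,-5) → rotate → (-2.26838,-5.10925) → ×s → (-2.57206,-5.79325) → (-2.57,-5.79)
v3: (2.5,-5) → rotate → (2.72637,-4.88026) → ×s → (3.09136,-5.53360) → (3.09,-5.53)
v4: (4,0) → rotate → (3.99580,0.18320) → ×s → (4.53074,0.20772) → (4.53,0.21)
v5: (3,2) → rotate → (2.90525,2.13530) → ×s → (3.29420,2.42116) → (3.29,2.42)
v6: (-1.5,4.5) → rotate → (-1.70452,4.42658) → ×s → (-1.93271,5.01919) → (-1.93,5.02)

Cross-section at z=1.75: (-5.15,0.90) (-2.57,-5.79) (3.09,-5.53) (4.53,0.21) (3.29,2.42) (-1.93,5.02)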